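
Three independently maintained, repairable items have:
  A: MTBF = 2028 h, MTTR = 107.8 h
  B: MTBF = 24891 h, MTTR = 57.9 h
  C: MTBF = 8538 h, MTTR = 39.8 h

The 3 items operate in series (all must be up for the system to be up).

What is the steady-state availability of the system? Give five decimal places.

0.94293

A(A) = MTBF/(MTBF+MTTR) = 2028/(2028+107.8) = 0.949527
A(B) = MTBF/(MTBF+MTTR) = 24891/(24891+57.9) = 0.997679
A(C) = MTBF/(MTBF+MTTR) = 8538/(8538+39.8) = 0.995360
Series availability: 0.949527 × 0.997679 × 0.995360 = 0.94293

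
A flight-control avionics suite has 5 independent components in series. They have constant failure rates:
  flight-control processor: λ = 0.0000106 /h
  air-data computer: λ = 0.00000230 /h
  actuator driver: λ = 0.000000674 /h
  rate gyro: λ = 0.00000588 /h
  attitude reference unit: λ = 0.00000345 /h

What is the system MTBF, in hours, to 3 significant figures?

43700

Series of exponential components: λ_sys = Σ λ_i
λ_sys = 0.0000106 + 0.00000230 + 0.000000674 + 0.00000588 + 0.00000345 = 2.2904e-05 /h
MTBF = 1 / λ_sys = 43700 h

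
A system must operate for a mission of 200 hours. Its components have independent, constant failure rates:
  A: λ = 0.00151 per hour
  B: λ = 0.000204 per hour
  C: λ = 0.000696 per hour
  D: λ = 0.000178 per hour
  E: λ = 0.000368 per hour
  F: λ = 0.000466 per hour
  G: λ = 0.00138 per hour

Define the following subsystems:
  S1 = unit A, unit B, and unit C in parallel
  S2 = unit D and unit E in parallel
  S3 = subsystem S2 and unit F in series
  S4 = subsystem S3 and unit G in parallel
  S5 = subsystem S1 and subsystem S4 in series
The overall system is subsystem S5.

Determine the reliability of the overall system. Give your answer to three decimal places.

R(A) = exp(−0.00151 × 200) = 0.73934
R(B) = exp(−0.000204 × 200) = 0.96002
R(C) = exp(−0.000696 × 200) = 0.87005
R(D) = exp(−0.000178 × 200) = 0.96503
R(E) = exp(−0.000368 × 200) = 0.92904
R(F) = exp(−0.000466 × 200) = 0.91101
R(G) = exp(−0.00138 × 200) = 0.75881
Parallel (A, B, and C): 1 − (1 − 0.73934)(1 − 0.96002)(1 − 0.87005) = 0.99865
Parallel (D and E): 1 − (1 − 0.96503)(1 − 0.92904) = 0.99752
Series ([0.99752] and F): 0.99752 × 0.91101 = 0.90875
Parallel ([0.90875] and G): 1 − (1 − 0.90875)(1 − 0.75881) = 0.97799
Series ([0.99865] and [0.97799]): 0.99865 × 0.97799 = 0.977

0.977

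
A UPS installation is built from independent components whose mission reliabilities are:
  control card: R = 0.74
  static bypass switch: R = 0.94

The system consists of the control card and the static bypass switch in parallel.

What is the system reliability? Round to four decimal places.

Parallel (control card and static bypass switch): 1 − (1 − 0.740000)(1 − 0.940000) = 0.9844

0.9844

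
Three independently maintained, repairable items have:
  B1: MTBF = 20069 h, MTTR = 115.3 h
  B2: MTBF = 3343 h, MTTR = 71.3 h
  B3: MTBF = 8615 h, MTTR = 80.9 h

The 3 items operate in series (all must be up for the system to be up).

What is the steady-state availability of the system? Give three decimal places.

0.964

A(B1) = MTBF/(MTBF+MTTR) = 20069/(20069+115.3) = 0.994288
A(B2) = MTBF/(MTBF+MTTR) = 3343/(3343+71.3) = 0.979117
A(B3) = MTBF/(MTBF+MTTR) = 8615/(8615+80.9) = 0.990697
Series availability: 0.994288 × 0.979117 × 0.990697 = 0.964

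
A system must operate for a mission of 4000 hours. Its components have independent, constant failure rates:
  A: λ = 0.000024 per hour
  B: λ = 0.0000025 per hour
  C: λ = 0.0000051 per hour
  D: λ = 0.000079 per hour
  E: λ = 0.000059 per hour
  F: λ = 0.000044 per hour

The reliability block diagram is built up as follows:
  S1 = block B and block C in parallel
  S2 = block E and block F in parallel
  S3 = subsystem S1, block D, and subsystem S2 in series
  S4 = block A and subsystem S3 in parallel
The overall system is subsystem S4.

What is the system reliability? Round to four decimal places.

0.9729

R(A) = exp(−0.000024 × 4000) = 0.908464
R(B) = exp(−0.0000025 × 4000) = 0.990050
R(C) = exp(−0.0000051 × 4000) = 0.979807
R(D) = exp(−0.000079 × 4000) = 0.729059
R(E) = exp(−0.000059 × 4000) = 0.789781
R(F) = exp(−0.000044 × 4000) = 0.838618
Parallel (B and C): 1 − (1 − 0.990050)(1 − 0.979807) = 0.999799
Parallel (E and F): 1 − (1 − 0.789781)(1 − 0.838618) = 0.966074
Series ([0.999799], D, and [0.966074]): 0.999799 × 0.729059 × 0.966074 = 0.704183
Parallel (A and [0.704183]): 1 − (1 − 0.908464)(1 − 0.704183) = 0.9729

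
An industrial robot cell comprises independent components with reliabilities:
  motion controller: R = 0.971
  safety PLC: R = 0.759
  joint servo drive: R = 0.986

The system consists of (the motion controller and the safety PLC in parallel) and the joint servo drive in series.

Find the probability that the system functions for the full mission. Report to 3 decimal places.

Parallel (motion controller and safety PLC): 1 − (1 − 0.97100)(1 − 0.75900) = 0.99301
Series ([0.99301] and joint servo drive): 0.99301 × 0.98600 = 0.979

0.979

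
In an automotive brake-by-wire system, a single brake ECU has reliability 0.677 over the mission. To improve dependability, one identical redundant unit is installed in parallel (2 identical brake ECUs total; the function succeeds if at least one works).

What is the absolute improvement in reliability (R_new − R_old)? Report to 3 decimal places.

R_before = 0.677
R_after = 1 − (1 − 0.677)^2 = 0.896
ΔR = 0.896 − 0.677 = 0.219

0.219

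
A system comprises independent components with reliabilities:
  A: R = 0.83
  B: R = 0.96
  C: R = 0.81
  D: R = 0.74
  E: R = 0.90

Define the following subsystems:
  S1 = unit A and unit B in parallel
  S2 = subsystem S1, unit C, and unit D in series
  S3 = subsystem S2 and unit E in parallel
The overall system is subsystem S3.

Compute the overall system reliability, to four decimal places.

0.9595

Parallel (A and B): 1 − (1 − 0.830000)(1 − 0.960000) = 0.993200
Series ([0.993200], C, and D): 0.993200 × 0.810000 × 0.740000 = 0.595324
Parallel ([0.595324] and E): 1 − (1 − 0.595324)(1 − 0.900000) = 0.9595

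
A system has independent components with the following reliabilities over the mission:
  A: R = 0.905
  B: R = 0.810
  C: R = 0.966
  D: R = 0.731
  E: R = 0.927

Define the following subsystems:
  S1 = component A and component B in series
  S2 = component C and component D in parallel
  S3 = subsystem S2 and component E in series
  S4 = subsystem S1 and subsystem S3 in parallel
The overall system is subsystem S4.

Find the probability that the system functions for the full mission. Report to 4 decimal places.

0.9782

Series (A and B): 0.905000 × 0.810000 = 0.733050
Parallel (C and D): 1 − (1 − 0.966000)(1 − 0.731000) = 0.990854
Series ([0.990854] and E): 0.990854 × 0.927000 = 0.918522
Parallel ([0.733050] and [0.918522]): 1 − (1 − 0.733050)(1 − 0.918522) = 0.9782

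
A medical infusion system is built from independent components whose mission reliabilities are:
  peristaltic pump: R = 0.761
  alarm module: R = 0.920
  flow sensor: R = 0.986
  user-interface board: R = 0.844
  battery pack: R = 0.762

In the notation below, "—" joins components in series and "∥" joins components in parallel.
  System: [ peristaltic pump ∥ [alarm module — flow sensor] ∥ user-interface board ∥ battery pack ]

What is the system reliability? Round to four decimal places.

0.9992

Series (alarm module and flow sensor): 0.920000 × 0.986000 = 0.907120
Parallel (peristaltic pump, [0.907120], user-interface board, and battery pack): 1 − (1 − 0.761000)(1 − 0.907120)(1 − 0.844000)(1 − 0.762000) = 0.9992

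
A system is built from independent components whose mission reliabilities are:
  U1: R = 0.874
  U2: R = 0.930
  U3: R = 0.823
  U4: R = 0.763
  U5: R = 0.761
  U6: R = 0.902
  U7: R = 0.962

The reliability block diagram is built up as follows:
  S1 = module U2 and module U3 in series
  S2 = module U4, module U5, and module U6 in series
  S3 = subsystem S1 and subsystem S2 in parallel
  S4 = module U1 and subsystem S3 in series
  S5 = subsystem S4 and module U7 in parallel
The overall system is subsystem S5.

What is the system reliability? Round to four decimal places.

Series (U2 and U3): 0.930000 × 0.823000 = 0.765390
Series (U4, U5, and U6): 0.763000 × 0.761000 × 0.902000 = 0.523740
Parallel ([0.765390] and [0.523740]): 1 − (1 − 0.765390)(1 − 0.523740) = 0.888265
Series (U1 and [0.888265]): 0.874000 × 0.888265 = 0.776344
Parallel ([0.776344] and U7): 1 − (1 − 0.776344)(1 − 0.962000) = 0.9915

0.9915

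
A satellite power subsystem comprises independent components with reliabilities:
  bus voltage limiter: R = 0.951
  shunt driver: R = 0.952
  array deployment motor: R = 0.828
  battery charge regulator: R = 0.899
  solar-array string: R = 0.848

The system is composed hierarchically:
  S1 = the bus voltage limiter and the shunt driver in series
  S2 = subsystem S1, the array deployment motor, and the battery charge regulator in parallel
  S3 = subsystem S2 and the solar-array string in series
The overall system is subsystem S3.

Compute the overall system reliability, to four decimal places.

0.8466

Series (bus voltage limiter and shunt driver): 0.951000 × 0.952000 = 0.905352
Parallel ([0.905352], array deployment motor, and battery charge regulator): 1 − (1 − 0.905352)(1 − 0.828000)(1 − 0.899000) = 0.998356
Series ([0.998356] and solar-array string): 0.998356 × 0.848000 = 0.8466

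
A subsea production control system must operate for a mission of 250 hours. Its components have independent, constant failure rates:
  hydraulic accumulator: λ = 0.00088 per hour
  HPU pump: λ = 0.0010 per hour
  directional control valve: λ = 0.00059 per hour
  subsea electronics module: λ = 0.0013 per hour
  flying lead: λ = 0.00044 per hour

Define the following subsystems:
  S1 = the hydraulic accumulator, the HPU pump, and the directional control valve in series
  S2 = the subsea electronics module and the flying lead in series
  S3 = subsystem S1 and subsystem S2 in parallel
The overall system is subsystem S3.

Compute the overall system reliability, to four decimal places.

R(hydraulic accumulator) = exp(−0.00088 × 250) = 0.802519
R(HPU pump) = exp(−0.0010 × 250) = 0.778801
R(directional control valve) = exp(−0.00059 × 250) = 0.862862
R(subsea electronics module) = exp(−0.0013 × 250) = 0.722527
R(flying lead) = exp(−0.00044 × 250) = 0.895834
Series (hydraulic accumulator, HPU pump, and directional control valve): 0.802519 × 0.778801 × 0.862862 = 0.539291
Series (subsea electronics module and flying lead): 0.722527 × 0.895834 = 0.647264
Parallel ([0.539291] and [0.647264]): 1 − (1 − 0.539291)(1 − 0.647264) = 0.8375

0.8375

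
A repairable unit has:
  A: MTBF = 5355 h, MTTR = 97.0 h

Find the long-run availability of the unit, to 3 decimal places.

A(A) = MTBF/(MTBF+MTTR) = 5355/(5355+97.0) = 0.982

0.982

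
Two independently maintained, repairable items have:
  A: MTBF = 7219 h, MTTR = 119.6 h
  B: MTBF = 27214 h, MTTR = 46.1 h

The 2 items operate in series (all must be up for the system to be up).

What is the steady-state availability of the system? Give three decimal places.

0.982

A(A) = MTBF/(MTBF+MTTR) = 7219/(7219+119.6) = 0.983703
A(B) = MTBF/(MTBF+MTTR) = 27214/(27214+46.1) = 0.998309
Series availability: 0.983703 × 0.998309 = 0.982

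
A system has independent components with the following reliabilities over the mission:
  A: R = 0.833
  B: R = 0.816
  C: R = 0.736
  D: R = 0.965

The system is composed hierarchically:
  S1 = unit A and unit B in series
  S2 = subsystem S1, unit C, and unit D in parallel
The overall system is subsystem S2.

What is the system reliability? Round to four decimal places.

0.9970

Series (A and B): 0.833000 × 0.816000 = 0.679728
Parallel ([0.679728], C, and D): 1 − (1 − 0.679728)(1 − 0.736000)(1 − 0.965000) = 0.9970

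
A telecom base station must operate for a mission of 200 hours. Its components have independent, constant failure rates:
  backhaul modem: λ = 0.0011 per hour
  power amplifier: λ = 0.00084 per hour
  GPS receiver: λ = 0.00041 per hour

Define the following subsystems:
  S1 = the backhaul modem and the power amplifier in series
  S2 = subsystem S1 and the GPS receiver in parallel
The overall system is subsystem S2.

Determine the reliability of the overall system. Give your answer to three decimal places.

R(backhaul modem) = exp(−0.0011 × 200) = 0.80252
R(power amplifier) = exp(−0.00084 × 200) = 0.84535
R(GPS receiver) = exp(−0.00041 × 200) = 0.92127
Series (backhaul modem and power amplifier): 0.80252 × 0.84535 = 0.67841
Parallel ([0.67841] and GPS receiver): 1 − (1 − 0.67841)(1 − 0.92127) = 0.975

0.975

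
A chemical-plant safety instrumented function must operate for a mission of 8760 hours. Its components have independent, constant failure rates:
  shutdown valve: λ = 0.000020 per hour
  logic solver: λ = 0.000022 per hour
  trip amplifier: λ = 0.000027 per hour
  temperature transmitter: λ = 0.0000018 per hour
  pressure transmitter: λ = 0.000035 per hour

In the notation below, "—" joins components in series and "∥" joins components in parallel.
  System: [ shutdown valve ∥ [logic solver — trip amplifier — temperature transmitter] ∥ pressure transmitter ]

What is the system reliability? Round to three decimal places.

0.985

R(shutdown valve) = exp(−0.000020 × 8760) = 0.83929
R(logic solver) = exp(−0.000022 × 8760) = 0.82471
R(trip amplifier) = exp(−0.000027 × 8760) = 0.78937
R(temperature transmitter) = exp(−0.0000018 × 8760) = 0.98436
R(pressure transmitter) = exp(−0.000035 × 8760) = 0.73594
Series (logic solver, trip amplifier, and temperature transmitter): 0.82471 × 0.78937 × 0.98436 = 0.64082
Parallel (shutdown valve, [0.64082], and pressure transmitter): 1 − (1 − 0.83929)(1 − 0.64082)(1 − 0.73594) = 0.985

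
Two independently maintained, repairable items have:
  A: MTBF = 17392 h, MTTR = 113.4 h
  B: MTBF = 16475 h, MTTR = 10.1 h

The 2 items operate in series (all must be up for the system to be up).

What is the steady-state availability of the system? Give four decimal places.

A(A) = MTBF/(MTBF+MTTR) = 17392/(17392+113.4) = 0.993522
A(B) = MTBF/(MTBF+MTTR) = 16475/(16475+10.1) = 0.999387
Series availability: 0.993522 × 0.999387 = 0.9929

0.9929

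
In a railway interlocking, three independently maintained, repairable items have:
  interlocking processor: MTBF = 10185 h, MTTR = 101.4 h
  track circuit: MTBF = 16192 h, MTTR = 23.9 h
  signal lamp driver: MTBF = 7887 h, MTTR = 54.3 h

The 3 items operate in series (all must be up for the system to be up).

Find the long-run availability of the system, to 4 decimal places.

0.9819

A(interlocking processor) = MTBF/(MTBF+MTTR) = 10185/(10185+101.4) = 0.990142
A(track circuit) = MTBF/(MTBF+MTTR) = 16192/(16192+23.9) = 0.998526
A(signal lamp driver) = MTBF/(MTBF+MTTR) = 7887/(7887+54.3) = 0.993162
Series availability: 0.990142 × 0.998526 × 0.993162 = 0.9819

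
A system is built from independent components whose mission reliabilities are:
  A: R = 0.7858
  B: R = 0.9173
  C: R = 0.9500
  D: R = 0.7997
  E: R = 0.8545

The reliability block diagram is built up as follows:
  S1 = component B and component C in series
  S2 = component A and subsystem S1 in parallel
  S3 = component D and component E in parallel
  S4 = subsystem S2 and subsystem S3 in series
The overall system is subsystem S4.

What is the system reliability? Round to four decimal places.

Series (B and C): 0.917300 × 0.950000 = 0.871435
Parallel (A and [0.871435]): 1 − (1 − 0.785800)(1 − 0.871435) = 0.972461
Parallel (D and E): 1 − (1 − 0.799700)(1 − 0.854500) = 0.970856
Series ([0.972461] and [0.970856]): 0.972461 × 0.970856 = 0.9441

0.9441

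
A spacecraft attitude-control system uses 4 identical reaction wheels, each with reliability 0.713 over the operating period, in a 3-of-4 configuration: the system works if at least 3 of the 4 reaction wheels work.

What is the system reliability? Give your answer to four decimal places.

R = Σ_{i=3}^{4} C(4,i) p^i (1−p)^{4−i} with p = 0.713
C(4,3)·0.713^3·0.287^1 = 0.416112
C(4,4)·0.713^4·0.287^0 = 0.258439
Sum = 0.6746

0.6746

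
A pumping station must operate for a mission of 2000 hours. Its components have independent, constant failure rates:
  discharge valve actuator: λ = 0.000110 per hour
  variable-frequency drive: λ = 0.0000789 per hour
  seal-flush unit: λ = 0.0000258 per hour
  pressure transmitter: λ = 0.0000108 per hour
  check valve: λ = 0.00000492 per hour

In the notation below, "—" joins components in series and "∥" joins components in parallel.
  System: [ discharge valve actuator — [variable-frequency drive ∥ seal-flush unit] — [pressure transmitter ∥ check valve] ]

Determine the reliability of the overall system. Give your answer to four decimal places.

R(discharge valve actuator) = exp(−0.000110 × 2000) = 0.802519
R(variable-frequency drive) = exp(−0.0000789 × 2000) = 0.854021
R(seal-flush unit) = exp(−0.0000258 × 2000) = 0.949709
R(pressure transmitter) = exp(−0.0000108 × 2000) = 0.978632
R(check valve) = exp(−0.00000492 × 2000) = 0.990208
Parallel (variable-frequency drive and seal-flush unit): 1 − (1 − 0.854021)(1 − 0.949709) = 0.992659
Parallel (pressure transmitter and check valve): 1 − (1 − 0.978632)(1 − 0.990208) = 0.999791
Series (discharge valve actuator, [0.992659], and [0.999791]): 0.802519 × 0.992659 × 0.999791 = 0.7965

0.7965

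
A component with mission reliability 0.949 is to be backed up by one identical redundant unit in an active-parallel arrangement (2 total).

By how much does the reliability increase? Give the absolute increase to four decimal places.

R_before = 0.949
R_after = 1 − (1 − 0.949)^2 = 0.9974
ΔR = 0.9974 − 0.949 = 0.0484

0.0484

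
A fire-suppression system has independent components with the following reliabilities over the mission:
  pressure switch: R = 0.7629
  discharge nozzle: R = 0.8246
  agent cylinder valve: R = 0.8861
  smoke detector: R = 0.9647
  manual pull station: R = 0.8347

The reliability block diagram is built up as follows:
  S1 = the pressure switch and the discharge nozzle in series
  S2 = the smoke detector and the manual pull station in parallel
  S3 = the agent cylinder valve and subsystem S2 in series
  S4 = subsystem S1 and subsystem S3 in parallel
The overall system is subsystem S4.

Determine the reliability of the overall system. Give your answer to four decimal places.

Series (pressure switch and discharge nozzle): 0.762900 × 0.824600 = 0.629087
Parallel (smoke detector and manual pull station): 1 − (1 − 0.964700)(1 − 0.834700) = 0.994165
Series (agent cylinder valve and [0.994165]): 0.886100 × 0.994165 = 0.880930
Parallel ([0.629087] and [0.880930]): 1 − (1 − 0.629087)(1 − 0.880930) = 0.9558

0.9558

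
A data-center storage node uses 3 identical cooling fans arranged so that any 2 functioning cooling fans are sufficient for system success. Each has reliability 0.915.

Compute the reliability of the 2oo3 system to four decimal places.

0.9796

R = Σ_{i=2}^{3} C(3,i) p^i (1−p)^{3−i} with p = 0.915
C(3,2)·0.915^2·0.085^1 = 0.213492
C(3,3)·0.915^3·0.085^0 = 0.766061
Sum = 0.9796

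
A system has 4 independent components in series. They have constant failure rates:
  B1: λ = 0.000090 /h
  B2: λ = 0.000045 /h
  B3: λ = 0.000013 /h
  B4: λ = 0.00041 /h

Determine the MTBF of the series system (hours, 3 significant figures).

Series of exponential components: λ_sys = Σ λ_i
λ_sys = 0.000090 + 0.000045 + 0.000013 + 0.00041 = 5.5800e-04 /h
MTBF = 1 / λ_sys = 1790 h

1790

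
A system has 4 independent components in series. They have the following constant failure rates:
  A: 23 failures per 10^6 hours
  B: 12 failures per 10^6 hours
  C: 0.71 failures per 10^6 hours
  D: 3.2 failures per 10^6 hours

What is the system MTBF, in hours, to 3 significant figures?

Series of exponential components: λ_sys = Σ λ_i
λ_sys = 0.000023 + 0.000012 + 0.00000071 + 0.0000032 = 3.8910e-05 /h
MTBF = 1 / λ_sys = 25700 h

25700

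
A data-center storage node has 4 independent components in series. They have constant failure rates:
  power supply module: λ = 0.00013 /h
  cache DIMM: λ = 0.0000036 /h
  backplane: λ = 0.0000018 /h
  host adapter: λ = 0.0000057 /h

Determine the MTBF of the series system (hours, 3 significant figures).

7090

Series of exponential components: λ_sys = Σ λ_i
λ_sys = 0.00013 + 0.0000036 + 0.0000018 + 0.0000057 = 1.4110e-04 /h
MTBF = 1 / λ_sys = 7090 h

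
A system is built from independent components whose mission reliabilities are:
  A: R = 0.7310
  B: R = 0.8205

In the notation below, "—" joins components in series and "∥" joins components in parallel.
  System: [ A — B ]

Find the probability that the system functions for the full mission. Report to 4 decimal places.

Series (A and B): 0.731000 × 0.820500 = 0.5998

0.5998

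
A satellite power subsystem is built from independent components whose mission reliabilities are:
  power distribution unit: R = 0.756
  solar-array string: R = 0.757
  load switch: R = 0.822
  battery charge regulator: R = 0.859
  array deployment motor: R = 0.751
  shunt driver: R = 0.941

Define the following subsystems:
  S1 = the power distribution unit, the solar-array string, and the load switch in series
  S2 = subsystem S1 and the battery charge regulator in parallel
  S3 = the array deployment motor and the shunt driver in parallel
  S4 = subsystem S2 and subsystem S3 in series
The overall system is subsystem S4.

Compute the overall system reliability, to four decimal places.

0.9117

Series (power distribution unit, solar-array string, and load switch): 0.756000 × 0.757000 × 0.822000 = 0.470424
Parallel ([0.470424] and battery charge regulator): 1 − (1 − 0.470424)(1 − 0.859000) = 0.925330
Parallel (array deployment motor and shunt driver): 1 − (1 − 0.751000)(1 − 0.941000) = 0.985309
Series ([0.925330] and [0.985309]): 0.925330 × 0.985309 = 0.9117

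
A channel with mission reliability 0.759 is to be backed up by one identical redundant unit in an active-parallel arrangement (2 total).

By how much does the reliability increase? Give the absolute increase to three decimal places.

0.183

R_before = 0.759
R_after = 1 − (1 − 0.759)^2 = 0.942
ΔR = 0.942 − 0.759 = 0.183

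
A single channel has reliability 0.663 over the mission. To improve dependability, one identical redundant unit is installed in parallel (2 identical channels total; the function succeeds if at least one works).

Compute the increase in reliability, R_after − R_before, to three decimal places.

0.223

R_before = 0.663
R_after = 1 − (1 − 0.663)^2 = 0.886
ΔR = 0.886 − 0.663 = 0.223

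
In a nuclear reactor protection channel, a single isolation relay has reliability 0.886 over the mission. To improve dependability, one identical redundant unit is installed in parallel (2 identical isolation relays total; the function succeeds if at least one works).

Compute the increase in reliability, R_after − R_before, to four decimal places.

R_before = 0.886
R_after = 1 − (1 − 0.886)^2 = 0.9870
ΔR = 0.9870 − 0.886 = 0.1010

0.1010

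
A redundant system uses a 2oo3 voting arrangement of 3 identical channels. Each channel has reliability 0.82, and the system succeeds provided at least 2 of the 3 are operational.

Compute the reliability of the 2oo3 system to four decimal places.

0.9145

R = Σ_{i=2}^{3} C(3,i) p^i (1−p)^{3−i} with p = 0.82
C(3,2)·0.82^2·0.18^1 = 0.363096
C(3,3)·0.82^3·0.18^0 = 0.551368
Sum = 0.9145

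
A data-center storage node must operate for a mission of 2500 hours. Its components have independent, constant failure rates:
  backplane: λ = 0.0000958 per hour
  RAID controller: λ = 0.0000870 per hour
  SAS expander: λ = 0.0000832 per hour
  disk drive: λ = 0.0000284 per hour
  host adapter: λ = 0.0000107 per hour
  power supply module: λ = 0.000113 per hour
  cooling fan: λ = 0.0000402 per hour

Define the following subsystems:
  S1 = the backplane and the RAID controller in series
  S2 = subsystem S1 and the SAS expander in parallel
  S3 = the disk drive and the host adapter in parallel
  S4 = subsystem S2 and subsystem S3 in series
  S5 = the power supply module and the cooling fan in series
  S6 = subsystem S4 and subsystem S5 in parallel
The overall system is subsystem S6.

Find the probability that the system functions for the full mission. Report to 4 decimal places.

0.9775

R(backplane) = exp(−0.0000958 × 2500) = 0.787021
R(RAID controller) = exp(−0.0000870 × 2500) = 0.804528
R(SAS expander) = exp(−0.0000832 × 2500) = 0.812207
R(disk drive) = exp(−0.0000284 × 2500) = 0.931462
R(host adapter) = exp(−0.0000107 × 2500) = 0.973605
R(power supply module) = exp(−0.000113 × 2500) = 0.753897
R(cooling fan) = exp(−0.0000402 × 2500) = 0.904385
Series (backplane and RAID controller): 0.787021 × 0.804528 = 0.633180
Parallel ([0.633180] and SAS expander): 1 − (1 − 0.633180)(1 − 0.812207) = 0.931114
Parallel (disk drive and host adapter): 1 − (1 − 0.931462)(1 − 0.973605) = 0.998191
Series ([0.931114] and [0.998191]): 0.931114 × 0.998191 = 0.929430
Series (power supply module and cooling fan): 0.753897 × 0.904385 = 0.681813
Parallel ([0.929430] and [0.681813]): 1 − (1 − 0.929430)(1 − 0.681813) = 0.9775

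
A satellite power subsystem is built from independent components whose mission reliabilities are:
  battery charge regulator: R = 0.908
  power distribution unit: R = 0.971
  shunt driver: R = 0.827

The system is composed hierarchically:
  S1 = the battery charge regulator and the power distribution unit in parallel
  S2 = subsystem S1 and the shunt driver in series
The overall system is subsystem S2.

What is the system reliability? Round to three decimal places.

Parallel (battery charge regulator and power distribution unit): 1 − (1 − 0.90800)(1 − 0.97100) = 0.99733
Series ([0.99733] and shunt driver): 0.99733 × 0.82700 = 0.825

0.825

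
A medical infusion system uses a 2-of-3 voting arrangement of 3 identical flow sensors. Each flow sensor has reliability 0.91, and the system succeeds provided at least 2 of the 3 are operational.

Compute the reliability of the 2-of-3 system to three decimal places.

0.977

R = Σ_{i=2}^{3} C(3,i) p^i (1−p)^{3−i} with p = 0.91
C(3,2)·0.91^2·0.09^1 = 0.22359
C(3,3)·0.91^3·0.09^0 = 0.75357
Sum = 0.977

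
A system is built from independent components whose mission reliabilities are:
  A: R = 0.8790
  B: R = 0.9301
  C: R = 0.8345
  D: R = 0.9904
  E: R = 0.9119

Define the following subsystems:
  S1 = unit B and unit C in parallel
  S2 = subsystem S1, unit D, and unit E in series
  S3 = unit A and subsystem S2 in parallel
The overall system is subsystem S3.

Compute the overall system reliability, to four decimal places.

Parallel (B and C): 1 − (1 − 0.930100)(1 − 0.834500) = 0.988432
Series ([0.988432], D, and E): 0.988432 × 0.990400 × 0.911900 = 0.892698
Parallel (A and [0.892698]): 1 − (1 − 0.879000)(1 − 0.892698) = 0.9870

0.9870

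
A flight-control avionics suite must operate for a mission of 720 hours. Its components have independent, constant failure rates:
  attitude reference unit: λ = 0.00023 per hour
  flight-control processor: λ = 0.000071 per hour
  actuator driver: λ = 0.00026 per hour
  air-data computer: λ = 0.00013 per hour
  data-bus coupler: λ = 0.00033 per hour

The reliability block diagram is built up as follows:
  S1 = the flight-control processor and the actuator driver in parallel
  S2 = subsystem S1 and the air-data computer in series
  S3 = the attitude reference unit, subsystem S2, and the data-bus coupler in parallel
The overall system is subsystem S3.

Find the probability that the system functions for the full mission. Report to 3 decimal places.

0.997

R(attitude reference unit) = exp(−0.00023 × 720) = 0.84739
R(flight-control processor) = exp(−0.000071 × 720) = 0.95016
R(actuator driver) = exp(−0.00026 × 720) = 0.82928
R(air-data computer) = exp(−0.00013 × 720) = 0.91065
R(data-bus coupler) = exp(−0.00033 × 720) = 0.78852
Parallel (flight-control processor and actuator driver): 1 − (1 − 0.95016)(1 − 0.82928) = 0.99149
Series ([0.99149] and air-data computer): 0.99149 × 0.91065 = 0.90290
Parallel (attitude reference unit, [0.90290], and data-bus coupler): 1 − (1 − 0.84739)(1 − 0.90290)(1 − 0.78852) = 0.997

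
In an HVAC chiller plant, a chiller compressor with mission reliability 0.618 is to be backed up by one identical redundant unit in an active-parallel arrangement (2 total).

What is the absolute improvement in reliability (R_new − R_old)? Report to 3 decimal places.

R_before = 0.618
R_after = 1 − (1 − 0.618)^2 = 0.854
ΔR = 0.854 − 0.618 = 0.236

0.236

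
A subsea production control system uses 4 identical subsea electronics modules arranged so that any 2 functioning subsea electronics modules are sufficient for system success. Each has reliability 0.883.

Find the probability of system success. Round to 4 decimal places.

R = Σ_{i=2}^{4} C(4,i) p^i (1−p)^{4−i} with p = 0.883
C(4,2)·0.883^2·0.117^2 = 0.064039
C(4,3)·0.883^3·0.117^1 = 0.322202
C(4,4)·0.883^4·0.117^0 = 0.607915
Sum = 0.9942

0.9942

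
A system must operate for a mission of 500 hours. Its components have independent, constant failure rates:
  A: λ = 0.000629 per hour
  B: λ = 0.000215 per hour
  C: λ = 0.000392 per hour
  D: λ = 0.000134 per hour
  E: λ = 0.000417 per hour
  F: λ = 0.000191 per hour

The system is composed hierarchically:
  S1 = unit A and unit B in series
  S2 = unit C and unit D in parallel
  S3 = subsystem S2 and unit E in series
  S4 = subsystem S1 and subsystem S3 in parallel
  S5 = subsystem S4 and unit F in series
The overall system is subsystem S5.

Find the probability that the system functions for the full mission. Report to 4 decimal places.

R(A) = exp(−0.000629 × 500) = 0.730154
R(B) = exp(−0.000215 × 500) = 0.898077
R(C) = exp(−0.000392 × 500) = 0.822012
R(D) = exp(−0.000134 × 500) = 0.935195
R(E) = exp(−0.000417 × 500) = 0.811801
R(F) = exp(−0.000191 × 500) = 0.908918
Series (A and B): 0.730154 × 0.898077 = 0.655735
Parallel (C and D): 1 − (1 − 0.822012)(1 − 0.935195) = 0.988465
Series ([0.988465] and E): 0.988465 × 0.811801 = 0.802437
Parallel ([0.655735] and [0.802437]): 1 − (1 − 0.655735)(1 − 0.802437) = 0.931986
Series ([0.931986] and F): 0.931986 × 0.908918 = 0.8471

0.8471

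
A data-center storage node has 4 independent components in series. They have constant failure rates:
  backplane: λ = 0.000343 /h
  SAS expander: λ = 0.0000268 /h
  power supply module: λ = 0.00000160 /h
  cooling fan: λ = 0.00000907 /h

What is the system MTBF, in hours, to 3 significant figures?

2630

Series of exponential components: λ_sys = Σ λ_i
λ_sys = 0.000343 + 0.0000268 + 0.00000160 + 0.00000907 = 3.8047e-04 /h
MTBF = 1 / λ_sys = 2630 h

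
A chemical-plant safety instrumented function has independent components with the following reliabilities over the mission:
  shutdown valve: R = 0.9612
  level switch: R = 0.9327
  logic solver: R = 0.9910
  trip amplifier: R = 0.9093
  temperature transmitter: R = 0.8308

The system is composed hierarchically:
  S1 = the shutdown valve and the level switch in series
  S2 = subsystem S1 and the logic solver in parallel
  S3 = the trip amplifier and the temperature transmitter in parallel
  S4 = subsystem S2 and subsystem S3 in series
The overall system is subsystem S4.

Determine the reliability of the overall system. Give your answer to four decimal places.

0.9837

Series (shutdown valve and level switch): 0.961200 × 0.932700 = 0.896511
Parallel ([0.896511] and logic solver): 1 − (1 − 0.896511)(1 − 0.991000) = 0.999069
Parallel (trip amplifier and temperature transmitter): 1 − (1 − 0.909300)(1 − 0.830800) = 0.984654
Series ([0.999069] and [0.984654]): 0.999069 × 0.984654 = 0.9837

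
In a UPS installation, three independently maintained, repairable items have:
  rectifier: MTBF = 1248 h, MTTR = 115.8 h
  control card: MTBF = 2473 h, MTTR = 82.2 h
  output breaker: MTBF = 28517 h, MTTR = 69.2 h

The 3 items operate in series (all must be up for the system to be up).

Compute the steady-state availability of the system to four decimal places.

A(rectifier) = MTBF/(MTBF+MTTR) = 1248/(1248+115.8) = 0.915090
A(control card) = MTBF/(MTBF+MTTR) = 2473/(2473+82.2) = 0.967830
A(output breaker) = MTBF/(MTBF+MTTR) = 28517/(28517+69.2) = 0.997579
Series availability: 0.915090 × 0.967830 × 0.997579 = 0.8835

0.8835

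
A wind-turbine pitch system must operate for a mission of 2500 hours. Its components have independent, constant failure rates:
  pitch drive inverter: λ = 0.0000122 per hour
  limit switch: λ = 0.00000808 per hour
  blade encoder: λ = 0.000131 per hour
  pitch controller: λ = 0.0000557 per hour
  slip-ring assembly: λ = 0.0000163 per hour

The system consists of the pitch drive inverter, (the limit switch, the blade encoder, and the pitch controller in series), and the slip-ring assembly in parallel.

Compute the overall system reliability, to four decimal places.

0.9995

R(pitch drive inverter) = exp(−0.0000122 × 2500) = 0.969960
R(limit switch) = exp(−0.00000808 × 2500) = 0.980003
R(blade encoder) = exp(−0.000131 × 2500) = 0.720723
R(pitch controller) = exp(−0.0000557 × 2500) = 0.870010
R(slip-ring assembly) = exp(−0.0000163 × 2500) = 0.960069
Series (limit switch, blade encoder, and pitch controller): 0.980003 × 0.720723 × 0.870010 = 0.614497
Parallel (pitch drive inverter, [0.614497], and slip-ring assembly): 1 − (1 − 0.969960)(1 − 0.614497)(1 − 0.960069) = 0.9995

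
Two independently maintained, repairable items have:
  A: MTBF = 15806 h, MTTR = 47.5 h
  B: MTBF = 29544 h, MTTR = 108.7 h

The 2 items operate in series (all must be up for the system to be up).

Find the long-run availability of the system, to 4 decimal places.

0.9933

A(A) = MTBF/(MTBF+MTTR) = 15806/(15806+47.5) = 0.997004
A(B) = MTBF/(MTBF+MTTR) = 29544/(29544+108.7) = 0.996334
Series availability: 0.997004 × 0.996334 = 0.9933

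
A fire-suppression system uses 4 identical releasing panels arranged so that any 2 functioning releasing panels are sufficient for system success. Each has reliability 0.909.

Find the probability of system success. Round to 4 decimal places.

R = Σ_{i=2}^{4} C(4,i) p^i (1−p)^{4−i} with p = 0.909
C(4,2)·0.909^2·0.091^2 = 0.041055
C(4,3)·0.909^3·0.091^1 = 0.273397
C(4,4)·0.909^4·0.091^0 = 0.682740
Sum = 0.9972

0.9972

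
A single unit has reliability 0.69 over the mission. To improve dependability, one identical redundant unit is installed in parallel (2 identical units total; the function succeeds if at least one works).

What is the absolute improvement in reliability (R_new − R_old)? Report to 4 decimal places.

0.2139

R_before = 0.69
R_after = 1 − (1 − 0.69)^2 = 0.9039
ΔR = 0.9039 − 0.69 = 0.2139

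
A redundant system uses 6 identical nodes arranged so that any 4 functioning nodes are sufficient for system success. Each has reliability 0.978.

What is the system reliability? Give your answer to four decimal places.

0.9998

R = Σ_{i=4}^{6} C(6,i) p^i (1−p)^{6−i} with p = 0.978
C(6,4)·0.978^4·0.022^2 = 0.006642
C(6,5)·0.978^5·0.022^1 = 0.118105
C(6,6)·0.978^6·0.022^0 = 0.875051
Sum = 0.9998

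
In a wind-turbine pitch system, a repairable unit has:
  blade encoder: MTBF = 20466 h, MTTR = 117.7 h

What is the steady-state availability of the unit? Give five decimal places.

0.99428

A(blade encoder) = MTBF/(MTBF+MTTR) = 20466/(20466+117.7) = 0.99428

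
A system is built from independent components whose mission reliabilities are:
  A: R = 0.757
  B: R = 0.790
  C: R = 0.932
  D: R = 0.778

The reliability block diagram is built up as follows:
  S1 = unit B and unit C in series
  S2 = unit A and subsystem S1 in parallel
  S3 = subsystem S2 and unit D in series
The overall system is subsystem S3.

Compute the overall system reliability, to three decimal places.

Series (B and C): 0.79000 × 0.93200 = 0.73628
Parallel (A and [0.73628]): 1 − (1 − 0.75700)(1 − 0.73628) = 0.93592
Series ([0.93592] and D): 0.93592 × 0.77800 = 0.728

0.728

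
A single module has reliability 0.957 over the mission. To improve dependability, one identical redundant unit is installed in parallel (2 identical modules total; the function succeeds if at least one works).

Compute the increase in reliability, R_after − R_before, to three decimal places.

0.041

R_before = 0.957
R_after = 1 − (1 − 0.957)^2 = 0.998
ΔR = 0.998 − 0.957 = 0.041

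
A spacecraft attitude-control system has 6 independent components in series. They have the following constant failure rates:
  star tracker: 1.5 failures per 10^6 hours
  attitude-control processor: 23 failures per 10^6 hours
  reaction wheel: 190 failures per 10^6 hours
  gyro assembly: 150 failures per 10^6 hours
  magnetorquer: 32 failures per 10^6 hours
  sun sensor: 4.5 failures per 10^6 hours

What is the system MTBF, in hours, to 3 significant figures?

2490

Series of exponential components: λ_sys = Σ λ_i
λ_sys = 0.0000015 + 0.000023 + 0.00019 + 0.00015 + 0.000032 + 0.0000045 = 4.0100e-04 /h
MTBF = 1 / λ_sys = 2490 h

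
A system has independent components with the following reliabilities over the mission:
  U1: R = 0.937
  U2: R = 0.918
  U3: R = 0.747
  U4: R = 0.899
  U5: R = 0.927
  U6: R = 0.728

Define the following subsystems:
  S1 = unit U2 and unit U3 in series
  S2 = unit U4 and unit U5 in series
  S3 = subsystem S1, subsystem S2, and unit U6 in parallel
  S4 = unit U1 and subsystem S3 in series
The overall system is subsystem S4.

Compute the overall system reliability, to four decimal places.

0.9237

Series (U2 and U3): 0.918000 × 0.747000 = 0.685746
Series (U4 and U5): 0.899000 × 0.927000 = 0.833373
Parallel ([0.685746], [0.833373], and U6): 1 − (1 − 0.685746)(1 − 0.833373)(1 − 0.728000) = 0.985757
Series (U1 and [0.985757]): 0.937000 × 0.985757 = 0.9237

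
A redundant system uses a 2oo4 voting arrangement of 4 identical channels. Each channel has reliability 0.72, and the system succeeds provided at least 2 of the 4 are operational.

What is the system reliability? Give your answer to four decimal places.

R = Σ_{i=2}^{4} C(4,i) p^i (1−p)^{4−i} with p = 0.72
C(4,2)·0.72^2·0.28^2 = 0.243855
C(4,3)·0.72^3·0.28^1 = 0.418038
C(4,4)·0.72^4·0.28^0 = 0.268739
Sum = 0.9306

0.9306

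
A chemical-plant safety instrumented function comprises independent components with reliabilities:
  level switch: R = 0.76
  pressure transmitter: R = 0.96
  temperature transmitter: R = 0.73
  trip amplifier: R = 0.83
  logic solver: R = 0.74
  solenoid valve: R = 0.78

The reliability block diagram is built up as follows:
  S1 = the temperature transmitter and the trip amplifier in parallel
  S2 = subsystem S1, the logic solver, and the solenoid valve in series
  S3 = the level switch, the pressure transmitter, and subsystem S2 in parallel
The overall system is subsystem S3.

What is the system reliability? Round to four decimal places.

0.9957

Parallel (temperature transmitter and trip amplifier): 1 − (1 − 0.730000)(1 − 0.830000) = 0.954100
Series ([0.954100], logic solver, and solenoid valve): 0.954100 × 0.740000 × 0.780000 = 0.550707
Parallel (level switch, pressure transmitter, and [0.550707]): 1 − (1 − 0.760000)(1 − 0.960000)(1 − 0.550707) = 0.9957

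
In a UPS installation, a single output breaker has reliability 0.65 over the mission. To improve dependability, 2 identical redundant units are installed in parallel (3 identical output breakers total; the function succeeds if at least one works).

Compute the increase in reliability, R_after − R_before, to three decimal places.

R_before = 0.65
R_after = 1 − (1 − 0.65)^3 = 0.957
ΔR = 0.957 − 0.65 = 0.307

0.307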